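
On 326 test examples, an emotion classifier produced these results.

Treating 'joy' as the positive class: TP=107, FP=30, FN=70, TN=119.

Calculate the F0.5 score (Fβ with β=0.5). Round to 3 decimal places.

Fβ = (1+β²)·TP / ((1+β²)·TP + β²·FN + FP), with β²=1/4
= 1.25·107 / (1.25·107 + 0.25·70 + 30) = 0.738

0.738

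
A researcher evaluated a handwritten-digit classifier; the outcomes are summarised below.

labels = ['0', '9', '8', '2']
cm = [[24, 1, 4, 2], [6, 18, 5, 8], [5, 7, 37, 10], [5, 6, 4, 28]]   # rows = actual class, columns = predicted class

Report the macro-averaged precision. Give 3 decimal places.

0.621

Per-class precision (TP/(TP+FP)):
  0: TP=24, FP=6+5+5=16 → 24/40 = 0.6000
  9: TP=18, FP=1+7+6=14 → 18/32 = 0.5625
  8: TP=37, FP=4+5+4=13 → 37/50 = 0.7400
  2: TP=28, FP=2+8+10=20 → 28/48 = 0.5833
Macro-precision = mean = (0.6000 + 0.5625 + 0.7400 + 0.5833) / 4 = 0.621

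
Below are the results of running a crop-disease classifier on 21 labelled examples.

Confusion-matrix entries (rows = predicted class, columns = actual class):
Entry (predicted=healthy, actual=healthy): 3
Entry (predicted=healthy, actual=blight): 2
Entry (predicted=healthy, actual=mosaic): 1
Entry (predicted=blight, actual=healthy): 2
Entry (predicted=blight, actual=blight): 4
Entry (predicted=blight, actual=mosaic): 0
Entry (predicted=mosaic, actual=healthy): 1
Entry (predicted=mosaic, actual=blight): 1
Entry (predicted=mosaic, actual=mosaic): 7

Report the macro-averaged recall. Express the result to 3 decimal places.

0.649

Per-class recall (TP/(TP+FN)):
  healthy: TP=3, FN=2+1=3 → 3/6 = 0.5000
  blight: TP=4, FN=2+1=3 → 4/7 = 0.5714
  mosaic: TP=7, FN=1+0=1 → 7/8 = 0.8750
Macro-recall = mean = (0.5000 + 0.5714 + 0.8750) / 3 = 0.649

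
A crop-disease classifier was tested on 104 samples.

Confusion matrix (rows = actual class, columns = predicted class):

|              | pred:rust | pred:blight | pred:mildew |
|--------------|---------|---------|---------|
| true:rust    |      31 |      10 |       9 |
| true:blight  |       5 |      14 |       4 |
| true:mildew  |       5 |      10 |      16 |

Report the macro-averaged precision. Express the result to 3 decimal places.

0.573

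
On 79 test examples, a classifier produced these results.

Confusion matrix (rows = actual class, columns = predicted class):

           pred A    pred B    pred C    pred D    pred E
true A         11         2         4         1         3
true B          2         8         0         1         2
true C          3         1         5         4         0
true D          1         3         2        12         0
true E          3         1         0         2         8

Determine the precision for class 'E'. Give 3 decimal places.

Take TP from the diagonal, FP from the rest of the 'E' prediction marginal, FN from the rest of the 'E' actual marginal.
precision = TP/(TP+FP).
E: TP=8, FP=3+2+0+0=5 → 8/13 = 0.6154

0.615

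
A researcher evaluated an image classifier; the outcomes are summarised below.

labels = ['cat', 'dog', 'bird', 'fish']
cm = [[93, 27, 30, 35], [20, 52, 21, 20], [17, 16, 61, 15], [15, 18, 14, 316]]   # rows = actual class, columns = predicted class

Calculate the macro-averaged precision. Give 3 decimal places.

0.601

Per-class precision (TP/(TP+FP)):
  cat: TP=93, FP=20+17+15=52 → 93/145 = 0.6414
  dog: TP=52, FP=27+16+18=61 → 52/113 = 0.4602
  bird: TP=61, FP=30+21+14=65 → 61/126 = 0.4841
  fish: TP=316, FP=35+20+15=70 → 316/386 = 0.8187
Macro-precision = mean = (0.6414 + 0.4602 + 0.4841 + 0.8187) / 4 = 0.601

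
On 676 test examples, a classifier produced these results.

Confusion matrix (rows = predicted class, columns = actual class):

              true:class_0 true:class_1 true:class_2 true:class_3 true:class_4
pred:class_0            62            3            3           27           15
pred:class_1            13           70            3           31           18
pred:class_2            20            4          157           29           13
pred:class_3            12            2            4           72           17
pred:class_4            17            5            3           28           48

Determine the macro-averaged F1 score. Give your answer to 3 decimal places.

Per-class F1 score (2·TP/(2·TP+FP+FN)):
  class_0: TP=62, FP=3+3+27+15=48, FN=13+20+12+17=62 → 124/234 = 0.5299
  class_1: TP=70, FP=13+3+31+18=65, FN=3+4+2+5=14 → 140/219 = 0.6393
  class_2: TP=157, FP=20+4+29+13=66, FN=3+3+4+3=13 → 314/393 = 0.7990
  class_3: TP=72, FP=12+2+4+17=35, FN=27+31+29+28=115 → 144/294 = 0.4898
  class_4: TP=48, FP=17+5+3+28=53, FN=15+18+13+17=63 → 96/212 = 0.4528
Macro-F1 score = mean = (0.5299 + 0.6393 + 0.7990 + 0.4898 + 0.4528) / 5 = 0.582

0.582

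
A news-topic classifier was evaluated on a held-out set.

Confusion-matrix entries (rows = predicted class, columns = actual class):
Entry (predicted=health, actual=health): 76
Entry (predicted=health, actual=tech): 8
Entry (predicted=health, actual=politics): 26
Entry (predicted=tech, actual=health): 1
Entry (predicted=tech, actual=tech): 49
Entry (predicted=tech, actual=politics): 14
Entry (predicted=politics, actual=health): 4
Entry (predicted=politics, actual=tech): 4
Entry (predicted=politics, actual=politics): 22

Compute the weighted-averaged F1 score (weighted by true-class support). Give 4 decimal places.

0.6958

Per-class F1 score (2·TP/(2·TP+FP+FN)):
  health: TP=76, FP=8+26=34, FN=1+4=5 → 152/191 = 0.79581
  tech: TP=49, FP=1+14=15, FN=8+4=12 → 98/125 = 0.78400
  politics: TP=22, FP=4+4=8, FN=26+14=40 → 44/92 = 0.47826
Weighted-F1 score = Σ (supportᵢ/N)·F1 scoreᵢ with N=204: (81/204)·0.79581 + (61/204)·0.78400 + (62/204)·0.47826 = 0.6958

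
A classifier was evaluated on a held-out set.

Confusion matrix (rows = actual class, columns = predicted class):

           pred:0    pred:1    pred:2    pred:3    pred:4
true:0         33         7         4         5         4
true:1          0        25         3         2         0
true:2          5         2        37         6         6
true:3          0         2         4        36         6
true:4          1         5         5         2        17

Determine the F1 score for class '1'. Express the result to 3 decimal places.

0.704

Take TP from the diagonal, FP from the rest of the '1' prediction marginal, FN from the rest of the '1' actual marginal.
F1 score = 2·TP/(2·TP+FP+FN).
1: TP=25, FP=7+2+2+5=16, FN=0+3+2+0=5 → 50/71 = 0.7042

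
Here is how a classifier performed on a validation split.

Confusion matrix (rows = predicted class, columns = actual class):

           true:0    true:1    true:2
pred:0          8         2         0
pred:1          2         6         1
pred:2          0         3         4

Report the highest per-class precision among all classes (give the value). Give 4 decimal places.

0.8000

Per-class precision (TP/(TP+FP)):
  0: TP=8, FP=2+0=2 → 8/10 = 0.80000
  1: TP=6, FP=2+1=3 → 6/9 = 0.66667
  2: TP=4, FP=0+3=3 → 4/7 = 0.57143
Highest is class '0' with precision = 0.8000.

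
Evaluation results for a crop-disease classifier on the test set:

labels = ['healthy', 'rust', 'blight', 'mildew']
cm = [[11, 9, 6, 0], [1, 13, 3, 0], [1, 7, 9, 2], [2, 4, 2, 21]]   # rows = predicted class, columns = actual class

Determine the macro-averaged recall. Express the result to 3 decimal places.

Per-class recall (TP/(TP+FN)):
  healthy: TP=11, FN=1+1+2=4 → 11/15 = 0.7333
  rust: TP=13, FN=9+7+4=20 → 13/33 = 0.3939
  blight: TP=9, FN=6+3+2=11 → 9/20 = 0.4500
  mildew: TP=21, FN=0+0+2=2 → 21/23 = 0.9130
Macro-recall = mean = (0.7333 + 0.3939 + 0.4500 + 0.9130) / 4 = 0.623

0.623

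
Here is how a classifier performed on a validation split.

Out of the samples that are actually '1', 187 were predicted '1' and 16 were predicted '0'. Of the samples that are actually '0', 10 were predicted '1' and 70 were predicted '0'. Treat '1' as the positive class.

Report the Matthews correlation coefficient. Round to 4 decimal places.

0.7795

MCC = (TP·TN − FP·FN) / √((TP+FP)(TP+FN)(TN+FP)(TN+FN))
Numerator = 187·70 − 10·16 = 12930
Denominator = √(197·203·80·86) = √275138080 = 16587.2867
MCC = 12930 / 16587.2867 = 0.7795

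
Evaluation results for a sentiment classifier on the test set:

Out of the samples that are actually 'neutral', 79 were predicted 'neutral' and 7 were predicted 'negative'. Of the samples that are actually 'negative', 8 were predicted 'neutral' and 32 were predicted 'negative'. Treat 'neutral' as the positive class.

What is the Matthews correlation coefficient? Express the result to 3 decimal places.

MCC = (TP·TN − FP·FN) / √((TP+FP)(TP+FN)(TN+FP)(TN+FN))
Numerator = 79·32 − 8·7 = 2472
Denominator = √(87·86·40·39) = √11671920 = 3416.4192
MCC = 2472 / 3416.4192 = 0.724

0.724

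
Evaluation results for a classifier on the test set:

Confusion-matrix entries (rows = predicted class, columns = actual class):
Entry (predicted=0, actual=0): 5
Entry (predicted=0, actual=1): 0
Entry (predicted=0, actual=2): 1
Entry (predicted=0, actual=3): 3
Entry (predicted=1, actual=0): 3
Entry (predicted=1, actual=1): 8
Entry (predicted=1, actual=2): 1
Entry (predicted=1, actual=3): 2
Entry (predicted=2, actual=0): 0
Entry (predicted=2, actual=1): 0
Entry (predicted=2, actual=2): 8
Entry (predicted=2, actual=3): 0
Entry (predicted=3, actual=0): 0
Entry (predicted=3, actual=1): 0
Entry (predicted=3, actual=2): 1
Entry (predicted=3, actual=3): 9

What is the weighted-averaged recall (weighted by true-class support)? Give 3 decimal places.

Per-class recall (TP/(TP+FN)):
  0: TP=5, FN=3+0+0=3 → 5/8 = 0.6250
  1: TP=8, FN=0+0+0=0 → 8/8 = 1.0000
  2: TP=8, FN=1+1+1=3 → 8/11 = 0.7273
  3: TP=9, FN=3+2+0=5 → 9/14 = 0.6429
Weighted-recall = Σ (supportᵢ/N)·recallᵢ with N=41: (8/41)·0.6250 + (8/41)·1.0000 + (11/41)·0.7273 + (14/41)·0.6429 = 0.732

0.732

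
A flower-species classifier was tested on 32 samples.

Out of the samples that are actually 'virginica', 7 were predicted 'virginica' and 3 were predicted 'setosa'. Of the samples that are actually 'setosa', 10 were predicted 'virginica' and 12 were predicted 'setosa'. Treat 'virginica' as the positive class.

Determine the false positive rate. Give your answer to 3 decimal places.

FPR = FP/(FP+TN) = 10/(10+12) = 0.455

0.455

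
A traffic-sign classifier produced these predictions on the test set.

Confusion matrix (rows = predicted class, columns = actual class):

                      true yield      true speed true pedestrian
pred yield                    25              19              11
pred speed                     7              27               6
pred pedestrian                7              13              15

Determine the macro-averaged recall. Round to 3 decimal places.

Per-class recall (TP/(TP+FN)):
  yield: TP=25, FN=7+7=14 → 25/39 = 0.6410
  speed: TP=27, FN=19+13=32 → 27/59 = 0.4576
  pedestrian: TP=15, FN=11+6=17 → 15/32 = 0.4688
Macro-recall = mean = (0.6410 + 0.4576 + 0.4688) / 3 = 0.522

0.522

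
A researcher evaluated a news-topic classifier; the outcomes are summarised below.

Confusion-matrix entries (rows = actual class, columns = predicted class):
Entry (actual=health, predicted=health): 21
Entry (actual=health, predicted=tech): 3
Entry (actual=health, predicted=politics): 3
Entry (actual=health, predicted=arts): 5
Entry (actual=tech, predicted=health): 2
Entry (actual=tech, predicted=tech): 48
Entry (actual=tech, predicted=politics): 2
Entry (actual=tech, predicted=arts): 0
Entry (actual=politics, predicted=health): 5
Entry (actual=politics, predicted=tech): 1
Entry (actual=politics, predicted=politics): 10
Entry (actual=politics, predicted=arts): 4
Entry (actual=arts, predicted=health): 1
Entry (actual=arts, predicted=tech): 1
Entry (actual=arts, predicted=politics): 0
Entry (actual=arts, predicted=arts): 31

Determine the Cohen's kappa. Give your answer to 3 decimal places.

0.725

Observed agreement pₒ = trace/N = 110/137 = 0.8029
Expected agreement pₑ = Σ (rowᵢ·colᵢ)/N² = (32·29 + 52·53 + 20·15 + 33·40)/137² = 0.2826
κ = (pₒ − pₑ)/(1 − pₑ) = (0.8029 − 0.2826)/(1 − 0.2826) = 0.725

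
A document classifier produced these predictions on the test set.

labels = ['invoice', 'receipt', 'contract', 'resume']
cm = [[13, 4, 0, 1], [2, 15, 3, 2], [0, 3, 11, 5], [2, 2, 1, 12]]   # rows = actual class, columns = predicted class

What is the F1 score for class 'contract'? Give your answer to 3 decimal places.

0.647

F1 score = 2·TP/(2·TP+FP+FN).
contract: TP=11, FP=0+3+1=4, FN=0+3+5=8 → 22/34 = 0.6471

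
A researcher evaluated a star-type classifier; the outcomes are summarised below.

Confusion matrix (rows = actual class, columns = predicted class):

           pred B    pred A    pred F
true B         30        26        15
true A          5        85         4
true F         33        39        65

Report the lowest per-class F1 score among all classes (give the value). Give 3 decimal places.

Per-class F1 score (2·TP/(2·TP+FP+FN)):
  B: TP=30, FP=5+33=38, FN=26+15=41 → 60/139 = 0.4317
  A: TP=85, FP=26+39=65, FN=5+4=9 → 170/244 = 0.6967
  F: TP=65, FP=15+4=19, FN=33+39=72 → 130/221 = 0.5882
Lowest is class 'B' with F1 score = 0.432.

0.432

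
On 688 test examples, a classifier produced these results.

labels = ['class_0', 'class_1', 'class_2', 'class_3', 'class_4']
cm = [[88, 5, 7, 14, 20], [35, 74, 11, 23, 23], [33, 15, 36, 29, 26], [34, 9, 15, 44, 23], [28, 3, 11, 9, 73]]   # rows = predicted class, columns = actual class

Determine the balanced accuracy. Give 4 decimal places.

Balanced accuracy = mean of per-class recall.
  class_0: recall = 88/218 = 0.40367
  class_1: recall = 74/106 = 0.69811
  class_2: recall = 36/80 = 0.45000
  class_3: recall = 44/119 = 0.36975
  class_4: recall = 73/165 = 0.44242
Mean = (0.40367 + 0.69811 + 0.45000 + 0.36975 + 0.44242) / 5 = 0.4728

0.4728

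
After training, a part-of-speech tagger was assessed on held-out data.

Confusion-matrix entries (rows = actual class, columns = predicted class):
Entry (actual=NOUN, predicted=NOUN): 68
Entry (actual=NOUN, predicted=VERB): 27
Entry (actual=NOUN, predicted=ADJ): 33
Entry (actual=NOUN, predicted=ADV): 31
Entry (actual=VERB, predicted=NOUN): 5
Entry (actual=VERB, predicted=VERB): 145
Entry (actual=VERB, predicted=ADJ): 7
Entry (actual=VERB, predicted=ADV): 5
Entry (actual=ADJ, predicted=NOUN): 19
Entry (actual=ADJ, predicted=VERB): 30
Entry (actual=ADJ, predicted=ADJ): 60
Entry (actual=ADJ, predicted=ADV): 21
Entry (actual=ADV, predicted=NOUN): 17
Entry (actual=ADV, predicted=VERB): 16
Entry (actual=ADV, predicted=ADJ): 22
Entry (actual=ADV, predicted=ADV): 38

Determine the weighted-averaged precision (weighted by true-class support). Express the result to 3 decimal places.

0.566

Per-class precision (TP/(TP+FP)):
  NOUN: TP=68, FP=5+19+17=41 → 68/109 = 0.6239
  VERB: TP=145, FP=27+30+16=73 → 145/218 = 0.6651
  ADJ: TP=60, FP=33+7+22=62 → 60/122 = 0.4918
  ADV: TP=38, FP=31+5+21=57 → 38/95 = 0.4000
Weighted-precision = Σ (supportᵢ/N)·precisionᵢ with N=544: (159/544)·0.6239 + (162/544)·0.6651 + (130/544)·0.4918 + (93/544)·0.4000 = 0.566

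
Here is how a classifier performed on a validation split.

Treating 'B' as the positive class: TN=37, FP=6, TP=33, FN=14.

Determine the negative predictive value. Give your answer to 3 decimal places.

0.725

NPV = TN/(TN+FN) = 37/(37+14) = 0.725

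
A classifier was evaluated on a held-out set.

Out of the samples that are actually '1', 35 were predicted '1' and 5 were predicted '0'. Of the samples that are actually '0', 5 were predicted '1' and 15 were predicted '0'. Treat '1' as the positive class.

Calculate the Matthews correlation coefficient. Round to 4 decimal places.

MCC = (TP·TN − FP·FN) / √((TP+FP)(TP+FN)(TN+FP)(TN+FN))
Numerator = 35·15 − 5·5 = 500
Denominator = √(40·40·20·20) = √640000 = 800.0000
MCC = 500 / 800.0000 = 0.6250

0.6250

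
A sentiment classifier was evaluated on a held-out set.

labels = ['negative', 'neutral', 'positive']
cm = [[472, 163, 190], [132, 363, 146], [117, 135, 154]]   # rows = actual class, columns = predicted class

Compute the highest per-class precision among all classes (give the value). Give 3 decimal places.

Per-class precision (TP/(TP+FP)):
  negative: TP=472, FP=132+117=249 → 472/721 = 0.6546
  neutral: TP=363, FP=163+135=298 → 363/661 = 0.5492
  positive: TP=154, FP=190+146=336 → 154/490 = 0.3143
Highest is class 'negative' with precision = 0.655.

0.655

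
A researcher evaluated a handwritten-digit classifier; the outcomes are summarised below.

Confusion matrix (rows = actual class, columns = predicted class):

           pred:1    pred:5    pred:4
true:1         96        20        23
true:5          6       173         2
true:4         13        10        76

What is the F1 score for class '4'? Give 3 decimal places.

0.760

Take TP from the diagonal, FP from the rest of the '4' prediction marginal, FN from the rest of the '4' actual marginal.
F1 score = 2·TP/(2·TP+FP+FN).
4: TP=76, FP=23+2=25, FN=13+10=23 → 152/200 = 0.7600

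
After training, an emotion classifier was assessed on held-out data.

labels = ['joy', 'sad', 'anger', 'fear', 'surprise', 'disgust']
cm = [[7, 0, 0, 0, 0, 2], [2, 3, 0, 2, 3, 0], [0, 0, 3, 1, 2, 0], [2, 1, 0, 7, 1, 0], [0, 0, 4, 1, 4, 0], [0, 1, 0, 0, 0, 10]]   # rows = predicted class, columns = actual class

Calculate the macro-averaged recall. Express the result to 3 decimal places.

Per-class recall (TP/(TP+FN)):
  joy: TP=7, FN=2+0+2+0+0=4 → 7/11 = 0.6364
  sad: TP=3, FN=0+0+1+0+1=2 → 3/5 = 0.6000
  anger: TP=3, FN=0+0+0+4+0=4 → 3/7 = 0.4286
  fear: TP=7, FN=0+2+1+1+0=4 → 7/11 = 0.6364
  surprise: TP=4, FN=0+3+2+1+0=6 → 4/10 = 0.4000
  disgust: TP=10, FN=2+0+0+0+0=2 → 10/12 = 0.8333
Macro-recall = mean = (0.6364 + 0.6000 + 0.4286 + 0.6364 + 0.4000 + 0.8333) / 6 = 0.589

0.589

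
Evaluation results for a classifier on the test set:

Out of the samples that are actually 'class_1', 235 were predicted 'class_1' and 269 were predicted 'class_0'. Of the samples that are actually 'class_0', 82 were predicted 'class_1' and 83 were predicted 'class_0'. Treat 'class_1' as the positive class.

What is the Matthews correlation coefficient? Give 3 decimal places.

MCC = (TP·TN − FP·FN) / √((TP+FP)(TP+FN)(TN+FP)(TN+FN))
Numerator = 235·83 − 82·269 = -2553
Denominator = √(317·504·165·352) = √9279325440 = 96329.2554
MCC = -2553 / 96329.2554 = -0.027

-0.027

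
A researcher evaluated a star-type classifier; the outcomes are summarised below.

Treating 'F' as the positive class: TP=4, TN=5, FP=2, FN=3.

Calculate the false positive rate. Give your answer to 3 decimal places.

0.286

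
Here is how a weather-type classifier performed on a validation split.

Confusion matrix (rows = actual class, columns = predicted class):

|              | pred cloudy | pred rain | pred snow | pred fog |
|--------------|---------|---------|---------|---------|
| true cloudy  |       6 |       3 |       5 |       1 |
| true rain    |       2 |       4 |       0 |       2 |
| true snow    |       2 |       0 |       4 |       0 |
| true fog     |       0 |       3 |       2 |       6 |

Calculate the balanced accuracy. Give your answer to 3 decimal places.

0.528

Balanced accuracy = mean of per-class recall.
  cloudy: recall = 6/15 = 0.4000
  rain: recall = 4/8 = 0.5000
  snow: recall = 4/6 = 0.6667
  fog: recall = 6/11 = 0.5455
Mean = (0.4000 + 0.5000 + 0.6667 + 0.5455) / 4 = 0.528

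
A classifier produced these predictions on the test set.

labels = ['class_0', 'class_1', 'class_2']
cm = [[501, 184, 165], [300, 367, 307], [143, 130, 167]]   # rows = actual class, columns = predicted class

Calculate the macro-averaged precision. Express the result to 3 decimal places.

0.444

Per-class precision (TP/(TP+FP)):
  class_0: TP=501, FP=300+143=443 → 501/944 = 0.5307
  class_1: TP=367, FP=184+130=314 → 367/681 = 0.5389
  class_2: TP=167, FP=165+307=472 → 167/639 = 0.2613
Macro-precision = mean = (0.5307 + 0.5389 + 0.2613) / 3 = 0.444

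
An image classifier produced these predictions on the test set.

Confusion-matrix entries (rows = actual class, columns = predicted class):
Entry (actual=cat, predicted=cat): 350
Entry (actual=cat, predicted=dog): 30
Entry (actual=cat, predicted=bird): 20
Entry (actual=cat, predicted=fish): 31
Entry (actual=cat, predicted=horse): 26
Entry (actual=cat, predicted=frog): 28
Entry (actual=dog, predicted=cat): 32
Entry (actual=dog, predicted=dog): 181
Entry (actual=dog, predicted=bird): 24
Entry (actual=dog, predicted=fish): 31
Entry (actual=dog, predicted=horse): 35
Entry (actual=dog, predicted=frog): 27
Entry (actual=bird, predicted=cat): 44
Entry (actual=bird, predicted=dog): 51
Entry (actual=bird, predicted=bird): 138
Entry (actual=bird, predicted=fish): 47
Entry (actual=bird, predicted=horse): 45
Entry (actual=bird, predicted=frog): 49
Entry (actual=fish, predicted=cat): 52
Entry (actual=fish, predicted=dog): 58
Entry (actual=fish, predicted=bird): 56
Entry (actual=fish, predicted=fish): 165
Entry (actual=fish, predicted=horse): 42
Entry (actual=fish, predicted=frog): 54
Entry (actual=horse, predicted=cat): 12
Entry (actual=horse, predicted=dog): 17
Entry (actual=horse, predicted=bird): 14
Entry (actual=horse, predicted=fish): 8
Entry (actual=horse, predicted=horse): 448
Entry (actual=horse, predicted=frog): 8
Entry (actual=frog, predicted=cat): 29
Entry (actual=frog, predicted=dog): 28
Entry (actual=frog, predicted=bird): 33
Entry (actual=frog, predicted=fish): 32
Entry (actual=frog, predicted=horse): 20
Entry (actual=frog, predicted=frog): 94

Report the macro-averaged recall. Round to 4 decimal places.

Per-class recall (TP/(TP+FN)):
  cat: TP=350, FN=30+20+31+26+28=135 → 350/485 = 0.72165
  dog: TP=181, FN=32+24+31+35+27=149 → 181/330 = 0.54848
  bird: TP=138, FN=44+51+47+45+49=236 → 138/374 = 0.36898
  fish: TP=165, FN=52+58+56+42+54=262 → 165/427 = 0.38642
  horse: TP=448, FN=12+17+14+8+8=59 → 448/507 = 0.88363
  frog: TP=94, FN=29+28+33+32+20=142 → 94/236 = 0.39831
Macro-recall = mean = (0.72165 + 0.54848 + 0.36898 + 0.38642 + 0.88363 + 0.39831) / 6 = 0.5512

0.5512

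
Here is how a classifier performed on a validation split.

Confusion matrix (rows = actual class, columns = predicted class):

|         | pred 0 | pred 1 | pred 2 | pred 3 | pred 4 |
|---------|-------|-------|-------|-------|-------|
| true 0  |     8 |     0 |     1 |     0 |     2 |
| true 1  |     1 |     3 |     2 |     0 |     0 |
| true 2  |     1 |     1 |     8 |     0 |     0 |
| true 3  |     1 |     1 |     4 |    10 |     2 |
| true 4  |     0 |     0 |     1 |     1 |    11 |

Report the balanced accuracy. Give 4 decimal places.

0.6858

Balanced accuracy = mean of per-class recall.
  0: recall = 8/11 = 0.72727
  1: recall = 3/6 = 0.50000
  2: recall = 8/10 = 0.80000
  3: recall = 10/18 = 0.55556
  4: recall = 11/13 = 0.84615
Mean = (0.72727 + 0.50000 + 0.80000 + 0.55556 + 0.84615) / 5 = 0.6858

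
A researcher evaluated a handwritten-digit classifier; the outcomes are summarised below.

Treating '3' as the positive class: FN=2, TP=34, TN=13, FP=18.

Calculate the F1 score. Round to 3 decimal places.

Precision = TP/(TP+FP) = 34/52 = 0.6538
Recall = TP/(TP+FN) = 34/36 = 0.9444
F1 = 2·TP/(2·TP+FP+FN) = 68/88 = 0.773

0.773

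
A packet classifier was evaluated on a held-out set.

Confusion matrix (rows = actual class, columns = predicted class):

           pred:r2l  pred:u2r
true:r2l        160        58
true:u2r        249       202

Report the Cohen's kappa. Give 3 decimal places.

0.148

Observed agreement pₒ = trace/N = 362/669 = 0.5411
Expected agreement pₑ = Σ (rowᵢ·colᵢ)/N² = (218·409 + 451·260)/669² = 0.4612
κ = (pₒ − pₑ)/(1 − pₑ) = (0.5411 − 0.4612)/(1 − 0.4612) = 0.148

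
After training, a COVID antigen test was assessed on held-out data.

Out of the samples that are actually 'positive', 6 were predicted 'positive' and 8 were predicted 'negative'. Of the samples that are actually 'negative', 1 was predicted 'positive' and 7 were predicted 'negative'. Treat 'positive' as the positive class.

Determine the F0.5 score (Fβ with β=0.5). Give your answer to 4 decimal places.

Fβ = (1+β²)·TP / ((1+β²)·TP + β²·FN + FP), with β²=1/4
= 1.25·6 / (1.25·6 + 0.25·8 + 1) = 0.7143

0.7143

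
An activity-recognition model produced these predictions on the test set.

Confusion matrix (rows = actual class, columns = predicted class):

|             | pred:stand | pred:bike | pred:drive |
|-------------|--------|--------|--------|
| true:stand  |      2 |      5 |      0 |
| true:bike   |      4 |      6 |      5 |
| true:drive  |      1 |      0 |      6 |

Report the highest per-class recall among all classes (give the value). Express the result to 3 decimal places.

Per-class recall (TP/(TP+FN)):
  stand: TP=2, FN=5+0=5 → 2/7 = 0.2857
  bike: TP=6, FN=4+5=9 → 6/15 = 0.4000
  drive: TP=6, FN=1+0=1 → 6/7 = 0.8571
Highest is class 'drive' with recall = 0.857.

0.857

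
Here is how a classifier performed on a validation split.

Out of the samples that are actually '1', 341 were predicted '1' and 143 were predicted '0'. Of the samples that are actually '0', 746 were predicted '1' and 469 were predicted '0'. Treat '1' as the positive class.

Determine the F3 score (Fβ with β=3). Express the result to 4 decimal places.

Fβ = (1+β²)·TP / ((1+β²)·TP + β²·FN + FP), with β²=9
= 10·341 / (10·341 + 9·143 + 746) = 0.6265

0.6265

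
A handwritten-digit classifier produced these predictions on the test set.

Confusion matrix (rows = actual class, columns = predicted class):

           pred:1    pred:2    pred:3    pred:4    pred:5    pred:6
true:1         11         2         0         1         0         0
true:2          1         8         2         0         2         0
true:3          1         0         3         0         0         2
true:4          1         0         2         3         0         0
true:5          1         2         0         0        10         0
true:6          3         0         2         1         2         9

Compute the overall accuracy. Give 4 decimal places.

0.6377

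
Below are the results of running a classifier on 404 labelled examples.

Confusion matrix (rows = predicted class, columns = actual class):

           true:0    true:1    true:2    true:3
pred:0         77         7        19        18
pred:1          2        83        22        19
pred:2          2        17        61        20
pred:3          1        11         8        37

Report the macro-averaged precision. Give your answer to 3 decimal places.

0.639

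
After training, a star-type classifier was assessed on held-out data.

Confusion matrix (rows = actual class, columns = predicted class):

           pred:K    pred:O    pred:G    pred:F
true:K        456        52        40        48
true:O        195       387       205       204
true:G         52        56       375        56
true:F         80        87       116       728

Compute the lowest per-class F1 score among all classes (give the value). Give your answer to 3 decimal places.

Per-class F1 score (2·TP/(2·TP+FP+FN)):
  K: TP=456, FP=195+52+80=327, FN=52+40+48=140 → 912/1379 = 0.6613
  O: TP=387, FP=52+56+87=195, FN=195+205+204=604 → 774/1573 = 0.4921
  G: TP=375, FP=40+205+116=361, FN=52+56+56=164 → 750/1275 = 0.5882
  F: TP=728, FP=48+204+56=308, FN=80+87+116=283 → 1456/2047 = 0.7113
Lowest is class 'O' with F1 score = 0.492.

0.492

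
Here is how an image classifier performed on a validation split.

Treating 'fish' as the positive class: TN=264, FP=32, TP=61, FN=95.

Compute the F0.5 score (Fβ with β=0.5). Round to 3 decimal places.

Fβ = (1+β²)·TP / ((1+β²)·TP + β²·FN + FP), with β²=1/4
= 1.25·61 / (1.25·61 + 0.25·95 + 32) = 0.578

0.578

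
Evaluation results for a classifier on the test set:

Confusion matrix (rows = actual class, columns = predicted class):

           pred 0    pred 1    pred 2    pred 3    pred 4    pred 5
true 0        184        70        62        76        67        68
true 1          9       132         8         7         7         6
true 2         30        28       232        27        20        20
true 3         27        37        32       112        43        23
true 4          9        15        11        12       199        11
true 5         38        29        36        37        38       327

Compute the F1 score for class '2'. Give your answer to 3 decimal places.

0.629

Treat '2' as positive and all other classes as negative.
F1 score = 2·TP/(2·TP+FP+FN).
2: TP=232, FP=62+8+32+11+36=149, FN=30+28+27+20+20=125 → 464/738 = 0.6287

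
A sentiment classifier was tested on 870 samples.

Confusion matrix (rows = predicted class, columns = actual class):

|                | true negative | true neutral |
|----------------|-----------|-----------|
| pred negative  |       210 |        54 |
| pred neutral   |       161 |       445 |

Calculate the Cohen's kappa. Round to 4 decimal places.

0.4754

Observed agreement pₒ = trace/N = 655/870 = 0.75287
Expected agreement pₑ = Σ (rowᵢ·colᵢ)/N² = (371·264 + 499·606)/870² = 0.52892
κ = (pₒ − pₑ)/(1 − pₑ) = (0.75287 − 0.52892)/(1 − 0.52892) = 0.4754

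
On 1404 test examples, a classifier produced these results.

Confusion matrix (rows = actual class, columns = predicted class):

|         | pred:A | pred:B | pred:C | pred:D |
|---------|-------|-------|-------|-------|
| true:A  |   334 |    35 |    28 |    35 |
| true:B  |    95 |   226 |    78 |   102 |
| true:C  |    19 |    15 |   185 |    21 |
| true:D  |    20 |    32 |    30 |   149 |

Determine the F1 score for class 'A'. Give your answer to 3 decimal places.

0.742

One-vs-rest for 'A': TP = diagonal; FP = other classes predicted 'A'; FN = 'A' predicted as other.
F1 score = 2·TP/(2·TP+FP+FN).
A: TP=334, FP=95+19+20=134, FN=35+28+35=98 → 668/900 = 0.7422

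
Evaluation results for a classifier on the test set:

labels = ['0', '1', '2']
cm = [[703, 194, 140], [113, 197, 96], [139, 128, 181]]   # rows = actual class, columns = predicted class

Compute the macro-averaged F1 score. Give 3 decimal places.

0.517

Per-class F1 score (2·TP/(2·TP+FP+FN)):
  0: TP=703, FP=113+139=252, FN=194+140=334 → 1406/1992 = 0.7058
  1: TP=197, FP=194+128=322, FN=113+96=209 → 394/925 = 0.4259
  2: TP=181, FP=140+96=236, FN=139+128=267 → 362/865 = 0.4185
Macro-F1 score = mean = (0.7058 + 0.4259 + 0.4185) / 3 = 0.517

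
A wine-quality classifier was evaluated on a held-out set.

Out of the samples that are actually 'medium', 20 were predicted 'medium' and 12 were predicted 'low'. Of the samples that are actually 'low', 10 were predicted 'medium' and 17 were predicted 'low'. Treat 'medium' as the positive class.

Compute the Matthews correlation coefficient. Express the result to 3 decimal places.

0.254

MCC = (TP·TN − FP·FN) / √((TP+FP)(TP+FN)(TN+FP)(TN+FN))
Numerator = 20·17 − 10·12 = 220
Denominator = √(30·32·27·29) = √751680 = 866.9948
MCC = 220 / 866.9948 = 0.254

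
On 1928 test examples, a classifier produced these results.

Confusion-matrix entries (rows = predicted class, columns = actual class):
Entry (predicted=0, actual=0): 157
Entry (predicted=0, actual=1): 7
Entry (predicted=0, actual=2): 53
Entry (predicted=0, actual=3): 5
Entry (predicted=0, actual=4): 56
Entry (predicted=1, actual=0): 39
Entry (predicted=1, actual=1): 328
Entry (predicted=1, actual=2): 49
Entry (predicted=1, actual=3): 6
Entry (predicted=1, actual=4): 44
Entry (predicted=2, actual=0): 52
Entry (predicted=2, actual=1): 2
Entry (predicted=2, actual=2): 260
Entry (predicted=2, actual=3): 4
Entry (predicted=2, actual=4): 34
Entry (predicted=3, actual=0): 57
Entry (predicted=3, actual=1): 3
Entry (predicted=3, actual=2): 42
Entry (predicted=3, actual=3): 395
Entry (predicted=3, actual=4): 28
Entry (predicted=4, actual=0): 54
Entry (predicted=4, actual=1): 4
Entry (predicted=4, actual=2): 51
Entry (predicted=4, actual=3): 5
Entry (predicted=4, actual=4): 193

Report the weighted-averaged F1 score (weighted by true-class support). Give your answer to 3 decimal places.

Per-class F1 score (2·TP/(2·TP+FP+FN)):
  0: TP=157, FP=7+53+5+56=121, FN=39+52+57+54=202 → 314/637 = 0.4929
  1: TP=328, FP=39+49+6+44=138, FN=7+2+3+4=16 → 656/810 = 0.8099
  2: TP=260, FP=52+2+4+34=92, FN=53+49+42+51=195 → 520/807 = 0.6444
  3: TP=395, FP=57+3+42+28=130, FN=5+6+4+5=20 → 790/940 = 0.8404
  4: TP=193, FP=54+4+51+5=114, FN=56+44+34+28=162 → 386/662 = 0.5831
Weighted-F1 score = Σ (supportᵢ/N)·F1 scoreᵢ with N=1928: (359/1928)·0.4929 + (344/1928)·0.8099 + (455/1928)·0.6444 + (415/1928)·0.8404 + (355/1928)·0.5831 = 0.677

0.677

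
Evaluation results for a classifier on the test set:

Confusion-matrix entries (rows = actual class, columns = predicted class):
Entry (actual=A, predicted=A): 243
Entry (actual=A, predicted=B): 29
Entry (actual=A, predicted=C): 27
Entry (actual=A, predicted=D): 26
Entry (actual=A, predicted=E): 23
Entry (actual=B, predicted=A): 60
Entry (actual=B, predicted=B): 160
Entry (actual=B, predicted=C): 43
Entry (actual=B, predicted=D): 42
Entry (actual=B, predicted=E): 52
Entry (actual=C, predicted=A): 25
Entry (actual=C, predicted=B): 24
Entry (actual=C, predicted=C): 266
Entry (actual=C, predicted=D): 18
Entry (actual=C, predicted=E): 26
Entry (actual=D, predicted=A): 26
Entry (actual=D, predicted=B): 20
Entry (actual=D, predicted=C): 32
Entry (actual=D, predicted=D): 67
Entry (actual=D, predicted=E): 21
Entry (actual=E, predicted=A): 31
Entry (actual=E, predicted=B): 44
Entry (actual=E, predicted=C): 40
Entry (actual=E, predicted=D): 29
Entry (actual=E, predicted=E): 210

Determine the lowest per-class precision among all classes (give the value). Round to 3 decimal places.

Per-class precision (TP/(TP+FP)):
  A: TP=243, FP=60+25+26+31=142 → 243/385 = 0.6312
  B: TP=160, FP=29+24+20+44=117 → 160/277 = 0.5776
  C: TP=266, FP=27+43+32+40=142 → 266/408 = 0.6520
  D: TP=67, FP=26+42+18+29=115 → 67/182 = 0.3681
  E: TP=210, FP=23+52+26+21=122 → 210/332 = 0.6325
Lowest is class 'D' with precision = 0.368.

0.368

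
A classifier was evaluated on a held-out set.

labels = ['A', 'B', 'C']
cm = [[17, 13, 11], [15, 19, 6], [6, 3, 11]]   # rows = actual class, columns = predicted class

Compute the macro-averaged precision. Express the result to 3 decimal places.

0.461

Per-class precision (TP/(TP+FP)):
  A: TP=17, FP=15+6=21 → 17/38 = 0.4474
  B: TP=19, FP=13+3=16 → 19/35 = 0.5429
  C: TP=11, FP=11+6=17 → 11/28 = 0.3929
Macro-precision = mean = (0.4474 + 0.5429 + 0.3929) / 3 = 0.461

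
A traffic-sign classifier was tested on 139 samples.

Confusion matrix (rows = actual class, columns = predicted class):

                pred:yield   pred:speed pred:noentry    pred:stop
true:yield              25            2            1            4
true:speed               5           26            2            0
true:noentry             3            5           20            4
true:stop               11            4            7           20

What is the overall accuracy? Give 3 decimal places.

Accuracy = trace / total = (25+26+20+20=91) / 139 = 91/139 = 0.655

0.655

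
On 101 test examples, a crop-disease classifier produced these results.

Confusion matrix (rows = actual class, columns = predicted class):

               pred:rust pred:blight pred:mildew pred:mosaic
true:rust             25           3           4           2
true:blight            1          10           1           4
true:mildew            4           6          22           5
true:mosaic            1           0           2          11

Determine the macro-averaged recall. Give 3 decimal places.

0.685

Per-class recall (TP/(TP+FN)):
  rust: TP=25, FN=3+4+2=9 → 25/34 = 0.7353
  blight: TP=10, FN=1+1+4=6 → 10/16 = 0.6250
  mildew: TP=22, FN=4+6+5=15 → 22/37 = 0.5946
  mosaic: TP=11, FN=1+0+2=3 → 11/14 = 0.7857
Macro-recall = mean = (0.7353 + 0.6250 + 0.5946 + 0.7857) / 4 = 0.685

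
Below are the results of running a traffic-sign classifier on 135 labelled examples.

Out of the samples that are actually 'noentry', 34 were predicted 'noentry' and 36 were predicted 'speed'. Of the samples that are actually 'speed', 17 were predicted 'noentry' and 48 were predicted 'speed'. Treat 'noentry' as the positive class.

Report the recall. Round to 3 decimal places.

Recall = TP/(TP+FN) = 34/(34+36) = 34/70 = 0.486

0.486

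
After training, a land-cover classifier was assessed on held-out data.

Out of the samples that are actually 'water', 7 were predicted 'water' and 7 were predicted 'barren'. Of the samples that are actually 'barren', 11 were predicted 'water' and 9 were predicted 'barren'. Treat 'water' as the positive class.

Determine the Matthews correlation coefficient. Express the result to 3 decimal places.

MCC = (TP·TN − FP·FN) / √((TP+FP)(TP+FN)(TN+FP)(TN+FN))
Numerator = 7·9 − 11·7 = -14
Denominator = √(18·14·20·16) = √80640 = 283.9718
MCC = -14 / 283.9718 = -0.049

-0.049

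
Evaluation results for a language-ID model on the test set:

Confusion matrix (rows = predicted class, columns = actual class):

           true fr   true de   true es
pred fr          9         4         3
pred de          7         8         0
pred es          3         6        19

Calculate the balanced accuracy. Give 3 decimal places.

0.594

Balanced accuracy = mean of per-class recall.
  fr: recall = 9/19 = 0.4737
  de: recall = 8/18 = 0.4444
  es: recall = 19/22 = 0.8636
Mean = (0.4737 + 0.4444 + 0.8636) / 3 = 0.594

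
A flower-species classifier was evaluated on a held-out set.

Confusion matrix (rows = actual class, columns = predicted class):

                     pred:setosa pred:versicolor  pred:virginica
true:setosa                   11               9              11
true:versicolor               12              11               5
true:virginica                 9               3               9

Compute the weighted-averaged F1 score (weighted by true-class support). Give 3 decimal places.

0.389

Per-class F1 score (2·TP/(2·TP+FP+FN)):
  setosa: TP=11, FP=12+9=21, FN=9+11=20 → 22/63 = 0.3492
  versicolor: TP=11, FP=9+3=12, FN=12+5=17 → 22/51 = 0.4314
  virginica: TP=9, FP=11+5=16, FN=9+3=12 → 18/46 = 0.3913
Weighted-F1 score = Σ (supportᵢ/N)·F1 scoreᵢ with N=80: (31/80)·0.3492 + (28/80)·0.4314 + (21/80)·0.3913 = 0.389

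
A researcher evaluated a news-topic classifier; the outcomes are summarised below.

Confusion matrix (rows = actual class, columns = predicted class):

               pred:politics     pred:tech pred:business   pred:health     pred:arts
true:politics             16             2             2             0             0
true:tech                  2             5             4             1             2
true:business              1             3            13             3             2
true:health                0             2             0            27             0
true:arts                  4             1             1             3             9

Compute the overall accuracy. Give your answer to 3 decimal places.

0.680

Accuracy = trace / total = (16+5+13+27+9=70) / 103 = 70/103 = 0.680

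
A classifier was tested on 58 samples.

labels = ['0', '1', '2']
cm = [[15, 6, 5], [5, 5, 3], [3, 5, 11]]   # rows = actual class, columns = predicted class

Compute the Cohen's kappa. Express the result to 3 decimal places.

0.287

Observed agreement pₒ = trace/N = 31/58 = 0.5345
Expected agreement pₑ = Σ (rowᵢ·colᵢ)/N² = (26·23 + 13·16 + 19·19)/58² = 0.3469
κ = (pₒ − pₑ)/(1 − pₑ) = (0.5345 − 0.3469)/(1 − 0.3469) = 0.287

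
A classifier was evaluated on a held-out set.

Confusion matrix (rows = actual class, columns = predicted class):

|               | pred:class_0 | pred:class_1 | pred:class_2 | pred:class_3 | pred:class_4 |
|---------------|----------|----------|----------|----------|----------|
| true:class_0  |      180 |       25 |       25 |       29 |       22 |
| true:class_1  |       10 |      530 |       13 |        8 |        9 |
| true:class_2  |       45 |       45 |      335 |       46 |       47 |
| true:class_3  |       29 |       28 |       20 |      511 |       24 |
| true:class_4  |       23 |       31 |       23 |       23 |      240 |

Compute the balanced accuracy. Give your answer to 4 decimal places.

0.7516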